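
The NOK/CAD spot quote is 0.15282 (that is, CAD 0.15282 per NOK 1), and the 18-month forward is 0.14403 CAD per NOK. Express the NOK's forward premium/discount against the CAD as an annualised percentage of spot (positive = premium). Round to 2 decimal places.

T = 18/12 years.
(F − S)/S = (0.14403 − 0.15282)/0.15282 = -0.0575186.
×(1/T) gives -3.83% p.a.

-3.83%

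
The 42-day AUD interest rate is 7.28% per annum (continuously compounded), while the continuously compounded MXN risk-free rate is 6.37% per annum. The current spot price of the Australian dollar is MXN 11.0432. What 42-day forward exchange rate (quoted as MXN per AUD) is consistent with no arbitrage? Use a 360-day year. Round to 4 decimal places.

T = 42/360 years.
MXN growth factor: e^(0.0637×42/360) = 1.00745935.
Growth of 1 AUD over T: e^(0.0728×42/360) = 1.0085295.
Forward (MXN per AUD) = 11.0432 × 1.00745935 / 1.0085295 = 11.031482.

11.0315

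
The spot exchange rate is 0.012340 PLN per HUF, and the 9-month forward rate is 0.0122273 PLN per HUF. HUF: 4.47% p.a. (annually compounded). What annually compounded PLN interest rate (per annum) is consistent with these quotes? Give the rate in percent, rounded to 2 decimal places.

T = 9/12 years.
CIP gives F = S · g_PLN/g_HUF, so g_PLN/g_HUF = 0.0122273/0.01234 = 0.9908671.
The HUF side grows by (1 + 0.0447)^(9/12) = 1.0333411.
That pins the PLN growth at 1.0239037.
r = 1.0239037^(12/9) − 1 = 0.031998 → 3.20%.

3.20%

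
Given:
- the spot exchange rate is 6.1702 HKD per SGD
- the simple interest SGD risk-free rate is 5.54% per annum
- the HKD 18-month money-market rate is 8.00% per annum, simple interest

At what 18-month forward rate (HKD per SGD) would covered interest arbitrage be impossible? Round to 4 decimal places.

T = 18/12 years.
HKD accumulates by 1 + 0.0800×18/12 = 1.120000.
SGD growth factor: 1 + 0.0554×18/12 = 1.083100.
CIP: F = S · (grow HKD)/(grow SGD) = 6.1702 × 1.120000/1.083100 = 6.380412 HKD per SGD.

6.3804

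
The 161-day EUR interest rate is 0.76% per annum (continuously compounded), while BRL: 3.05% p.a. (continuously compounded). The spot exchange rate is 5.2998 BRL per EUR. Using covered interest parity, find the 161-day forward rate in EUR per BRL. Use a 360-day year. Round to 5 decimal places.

T = 161/360 years.
BRL growth factor: e^(0.0305×161/360) = 1.0137337.
EUR growth factor: e^(0.0076×161/360) = 1.0034047.
CIP: F = S · (grow BRL)/(grow EUR) = 5.2998 × 1.0137337/1.0034047 = 5.354356 BRL per EUR.
Quoted the other way: 1/5.354356 = 0.18676 EUR per BRL.

0.18676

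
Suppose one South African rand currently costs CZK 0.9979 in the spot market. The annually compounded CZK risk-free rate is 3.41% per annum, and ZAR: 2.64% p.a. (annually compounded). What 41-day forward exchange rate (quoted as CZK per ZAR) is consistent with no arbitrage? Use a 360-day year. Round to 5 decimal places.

T = 41/360 years.
CZK growth factor: (1 + 0.0341)^(41/360) = 1.0038262.
ZAR accumulates by (1 + 0.0264)^(41/360) = 1.0029721.
So F = 0.9979 × 1.0038262 / 1.0029721 = 0.9987498 (CZK/ZAR).

0.99875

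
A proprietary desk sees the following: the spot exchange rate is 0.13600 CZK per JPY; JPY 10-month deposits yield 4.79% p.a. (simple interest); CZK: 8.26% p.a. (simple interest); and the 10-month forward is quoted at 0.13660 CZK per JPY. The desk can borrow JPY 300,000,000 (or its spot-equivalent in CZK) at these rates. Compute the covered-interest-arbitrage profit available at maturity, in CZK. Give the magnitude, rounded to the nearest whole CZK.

CZK 992,615

T = 10/12 years.
Route A — deposit JPY, sell forward: 300,000,000 × 1.0399166667 × 0.13660 = CZK 42,615,785.00.
Route B — convert at spot, deposit CZK: 300,000,000 × 0.13600 × 1.0688333333 = CZK 43,608,400.00.
The quoted forward undervalues JPY, so borrow JPY, convert to CZK at spot, deposit the CZK at 8.26%, and buy JPY forward at 0.13660 to cover the loan.
Arbitrage profit = |42,615,785.00 − 43,608,400.00| = CZK 992,615.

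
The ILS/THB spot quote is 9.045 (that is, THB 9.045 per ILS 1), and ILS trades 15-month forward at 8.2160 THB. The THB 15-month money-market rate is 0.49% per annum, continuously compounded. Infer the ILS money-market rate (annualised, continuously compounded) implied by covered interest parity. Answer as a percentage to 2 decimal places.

8.18%

T = 15/12 years.
By CIP, F/S equals the THB-to-ILS growth ratio: 8.216/9.045 = 0.9083472.
THB growth factor: e^(0.0049×15/12) = 1.0061438.
Hence g_ILS = 1.1076643.
Take logs: ln 1.1076643 / (15/12) = 0.081803, so 8.18%.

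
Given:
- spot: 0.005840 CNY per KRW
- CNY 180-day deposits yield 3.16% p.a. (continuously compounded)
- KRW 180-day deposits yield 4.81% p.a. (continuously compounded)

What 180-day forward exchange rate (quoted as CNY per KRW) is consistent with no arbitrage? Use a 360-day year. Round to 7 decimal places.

0.0057920

T = 180/360 years.
CNY accumulates by e^(0.0316×180/360) = 1.0159255.
KRW growth factor: e^(0.0481×180/360) = 1.0243415.
So F = 0.00584 × 1.0159255 / 1.0243415 = 0.005792019 (CNY/KRW).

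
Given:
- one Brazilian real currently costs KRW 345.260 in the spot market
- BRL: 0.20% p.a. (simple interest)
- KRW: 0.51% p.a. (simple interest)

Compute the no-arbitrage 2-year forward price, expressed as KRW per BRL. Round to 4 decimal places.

347.3921

T = 2 years.
Growth of 1 KRW over T: 1 + 0.0051×2 = 1.010200.
BRL growth factor: 1 + 0.0020×2 = 1.004000.
So F = 345.26 × 1.010200 / 1.004000 = 347.392084 (KRW/BRL).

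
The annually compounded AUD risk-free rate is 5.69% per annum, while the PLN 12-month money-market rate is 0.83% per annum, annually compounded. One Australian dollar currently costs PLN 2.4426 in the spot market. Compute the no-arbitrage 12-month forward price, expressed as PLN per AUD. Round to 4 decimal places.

T = 1 year.
PLN accumulates by (1 + 0.0083)^1 = 1.008300.
AUD growth factor: (1 + 0.0569)^1 = 1.056900.
CIP: F = S · (grow PLN)/(grow AUD) = 2.4426 × 1.008300/1.056900 = 2.330281 PLN per AUD.

2.3303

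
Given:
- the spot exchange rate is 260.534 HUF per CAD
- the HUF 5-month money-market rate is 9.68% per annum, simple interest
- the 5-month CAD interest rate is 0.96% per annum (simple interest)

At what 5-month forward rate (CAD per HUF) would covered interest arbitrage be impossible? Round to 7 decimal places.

T = 5/12 years.
HUF growth factor: 1 + 0.0968×5/12 = 1.0403333.
CAD growth factor: 1 + 0.0096×5/12 = 1.004000.
So F = 260.534 × 1.0403333 / 1.004000 = 269.9623 (HUF/CAD).
Invert for CAD per HUF: 1 / 269.9623 = 0.0037042.

0.0037042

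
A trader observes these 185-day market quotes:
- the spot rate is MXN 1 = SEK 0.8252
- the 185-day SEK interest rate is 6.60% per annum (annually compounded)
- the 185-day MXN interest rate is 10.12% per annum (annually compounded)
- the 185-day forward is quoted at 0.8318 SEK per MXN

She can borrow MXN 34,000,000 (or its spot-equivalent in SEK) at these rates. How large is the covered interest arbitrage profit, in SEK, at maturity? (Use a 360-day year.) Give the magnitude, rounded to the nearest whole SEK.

SEK 723,902

T = 185/360 years.
Keep in MXN, deliver into the forward: 34,000,000·1.0507867222·0.8318 = SEK 29,717,509.45.
Swap to SEK now, deposit: 34,000,000·0.8252·1.0333896775 = SEK 28,993,607.50.
The quoted forward overvalues MXN, so borrow SEK, buy MXN at spot, deposit the MXN at 10.12%, and sell the proceeds forward at 0.8318.
The gap between the two covered legs is SEK 723,902.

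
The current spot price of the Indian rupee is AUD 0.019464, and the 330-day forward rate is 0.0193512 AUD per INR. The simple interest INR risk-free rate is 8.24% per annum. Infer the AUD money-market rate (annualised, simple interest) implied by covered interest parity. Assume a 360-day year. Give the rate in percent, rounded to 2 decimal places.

7.56%

T = 330/360 years.
By CIP, F/S equals the AUD-to-INR growth ratio: 0.0193512/0.019464 = 0.9942047.
The INR side grows by 1 + 0.0824×330/360 = 1.0755333.
That pins the AUD growth at 1.0693003.
r = (1.0693003 − 1)/(330/360) = 0.075600 → 7.56%.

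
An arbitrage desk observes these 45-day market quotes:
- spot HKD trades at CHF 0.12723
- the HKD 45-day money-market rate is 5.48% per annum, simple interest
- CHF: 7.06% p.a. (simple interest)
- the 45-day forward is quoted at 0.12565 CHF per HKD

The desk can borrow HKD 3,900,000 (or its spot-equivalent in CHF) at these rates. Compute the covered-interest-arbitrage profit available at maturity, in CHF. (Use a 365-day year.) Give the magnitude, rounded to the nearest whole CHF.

CHF 7,170

T = 45/365 years.
Keep in HKD, deliver into the forward: 3,900,000·1.00675616·0.12565 = CHF 493,345.75.
Swap to CHF now, deposit: 3,900,000·0.12723·1.00870411 = CHF 500,515.95.
The quoted forward undervalues HKD, so borrow HKD, convert to CHF at spot, deposit the CHF at 7.06%, and buy HKD forward at 0.12565 to cover the loan.
Arbitrage profit = |493,345.75 − 500,515.95| = CHF 7,170.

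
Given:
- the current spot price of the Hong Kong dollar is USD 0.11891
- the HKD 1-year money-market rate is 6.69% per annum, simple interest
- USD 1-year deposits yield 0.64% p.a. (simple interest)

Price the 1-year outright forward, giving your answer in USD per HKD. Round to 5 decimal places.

T = 1 year.
Growth of 1 USD over T: 1 + 0.0064×1 = 1.006400.
HKD growth factor: 1 + 0.0669×1 = 1.066900.
So F = 0.11891 × 1.006400 / 1.066900 = 0.1121670 (USD/HKD).

0.11217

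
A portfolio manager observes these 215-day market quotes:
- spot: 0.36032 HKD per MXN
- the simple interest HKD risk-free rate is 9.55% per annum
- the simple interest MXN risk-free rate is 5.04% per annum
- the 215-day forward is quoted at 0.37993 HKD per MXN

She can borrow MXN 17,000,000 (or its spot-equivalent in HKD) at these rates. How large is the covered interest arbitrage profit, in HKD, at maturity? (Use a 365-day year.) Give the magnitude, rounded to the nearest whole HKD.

T = 215/365 years.
Route A — deposit MXN, sell forward: 17,000,000 × 1.029687671 × 0.37993 = HKD 6,650,557.03.
Route B — convert at spot, deposit HKD: 17,000,000 × 0.36032 × 1.056253425 = HKD 6,470,016.98.
The quoted forward overvalues MXN, so borrow HKD, buy MXN at spot, deposit the MXN at 5.04%, and sell the proceeds forward at 0.37993.
Profit = 6,650,557.03 − 6,470,016.98 = HKD 180,540.

HKD 180,540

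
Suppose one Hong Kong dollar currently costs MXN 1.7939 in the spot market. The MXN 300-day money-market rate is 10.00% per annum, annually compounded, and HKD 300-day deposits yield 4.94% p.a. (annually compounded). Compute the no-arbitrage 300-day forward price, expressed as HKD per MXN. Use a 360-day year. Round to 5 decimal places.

T = 300/360 years.
Growth of 1 MXN over T: (1 + 0.1000)^(300/360) = 1.0826645.
HKD growth factor: (1 + 0.0494)^(300/360) = 1.0410004.
CIP: F = S · (grow MXN)/(grow HKD) = 1.7939 × 1.0826645/1.0410004 = 1.865698 MXN per HKD.
Quoted the other way: 1/1.865698 = 0.53599 HKD per MXN.

0.53599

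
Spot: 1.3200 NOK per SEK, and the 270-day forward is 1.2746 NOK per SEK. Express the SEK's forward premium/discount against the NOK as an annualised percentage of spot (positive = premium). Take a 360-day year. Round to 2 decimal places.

-4.59%

T = 270/360 years.
(F − S)/S = (1.2746 − 1.32)/1.32 = -0.0343939.
×(1/T) gives -4.59% p.a.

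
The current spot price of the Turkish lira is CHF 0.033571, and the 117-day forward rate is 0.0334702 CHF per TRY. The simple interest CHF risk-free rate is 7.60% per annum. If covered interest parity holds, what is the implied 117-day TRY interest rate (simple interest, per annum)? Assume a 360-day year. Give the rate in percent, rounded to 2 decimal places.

8.55%

T = 117/360 years.
F/S = 0.0334702/0.033571 = 0.9969974 = (growth of CHF) / (growth of TRY).
CHF growth factor: 1 + 0.0760×117/360 = 1.024700.
Hence g_TRY = 1.027786.
r = (1.027786 − 1)/(117/360) = 0.085495 → 8.55%.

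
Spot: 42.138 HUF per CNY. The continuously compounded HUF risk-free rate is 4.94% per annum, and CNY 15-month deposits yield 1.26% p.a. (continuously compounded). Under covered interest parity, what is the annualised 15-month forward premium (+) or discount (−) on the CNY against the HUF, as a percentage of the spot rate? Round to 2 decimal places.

T = 15/12 years.
No-arbitrage forward: 42.138 × 1.0636964 / 1.0158747 = 44.121621 HUF/CNY.
Annualised premium = (F − S)/S × (1/T) = (44.121621 − 42.138)/42.138 ÷ (15/12) = 3.77%.

+3.77%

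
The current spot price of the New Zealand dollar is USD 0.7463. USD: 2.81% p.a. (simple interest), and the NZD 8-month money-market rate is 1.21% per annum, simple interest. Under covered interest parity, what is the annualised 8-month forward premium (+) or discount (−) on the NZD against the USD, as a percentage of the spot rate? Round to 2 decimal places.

T = 8/12 years.
No-arbitrage forward: 0.7463 × 1.0187333 / 1.0080667 = 0.7541968 USD/NZD.
(F − S)/S ÷ T = (0.7541968 − 0.7463)/0.7463/(8/12) = 0.015872 → 1.59%.

+1.59%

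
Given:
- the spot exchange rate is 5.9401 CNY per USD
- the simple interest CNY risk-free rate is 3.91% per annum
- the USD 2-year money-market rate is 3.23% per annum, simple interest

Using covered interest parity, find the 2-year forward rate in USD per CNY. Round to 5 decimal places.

0.16622

T = 2 years.
CNY growth factor: 1 + 0.0391×2 = 1.078200.
USD growth factor: 1 + 0.0323×2 = 1.064600.
So F = 5.9401 × 1.078200 / 1.064600 = 6.015983 (CNY/USD).
Quoted the other way: 1/6.015983 = 0.16622 USD per CNY.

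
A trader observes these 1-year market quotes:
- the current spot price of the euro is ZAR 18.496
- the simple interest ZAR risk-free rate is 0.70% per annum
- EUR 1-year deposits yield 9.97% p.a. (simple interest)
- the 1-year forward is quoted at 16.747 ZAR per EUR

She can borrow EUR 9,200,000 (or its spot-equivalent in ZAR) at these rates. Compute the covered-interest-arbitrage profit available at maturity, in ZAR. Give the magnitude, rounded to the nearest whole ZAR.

ZAR 1,920,924

T = 1 year.
Invest the EUR and cover forward: 9,200,000 × 1.099700 × 16.747 = ZAR 169,433,418.28.
Convert at spot and invest in ZAR: 9,200,000 × 18.496 × 1.007000 = ZAR 171,354,342.40.
The quoted forward undervalues EUR, so borrow EUR, convert to ZAR at spot, deposit the ZAR at 0.70%, and buy EUR forward at 16.747 to cover the loan.
Arbitrage profit = |169,433,418.28 − 171,354,342.40| = ZAR 1,920,924.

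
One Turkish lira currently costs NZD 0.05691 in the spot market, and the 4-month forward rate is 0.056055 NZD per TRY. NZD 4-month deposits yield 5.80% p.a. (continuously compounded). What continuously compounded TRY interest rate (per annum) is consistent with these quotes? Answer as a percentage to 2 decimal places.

10.34%

T = 4/12 years.
CIP gives F = S · g_NZD/g_TRY, so g_NZD/g_TRY = 0.056055/0.05691 = 0.9849763.
The NZD side grows by e^(0.0580×4/12) = 1.0195214.
So the TRY growth factor = 1.035072.
r = ln(1.035072)/(4/12) = 0.103413 → 10.34%.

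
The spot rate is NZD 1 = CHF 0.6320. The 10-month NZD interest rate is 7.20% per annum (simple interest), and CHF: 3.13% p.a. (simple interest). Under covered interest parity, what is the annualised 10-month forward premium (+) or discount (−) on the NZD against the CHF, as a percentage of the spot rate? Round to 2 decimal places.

-3.84%

T = 10/12 years.
CIP forward (CHF per NZD) = 0.632 × 1.0260833/1.060000 = 0.6117780.
Annualised premium = (F − S)/S × (1/T) = (0.6117780 − 0.632)/0.632 ÷ (10/12) = -3.84%.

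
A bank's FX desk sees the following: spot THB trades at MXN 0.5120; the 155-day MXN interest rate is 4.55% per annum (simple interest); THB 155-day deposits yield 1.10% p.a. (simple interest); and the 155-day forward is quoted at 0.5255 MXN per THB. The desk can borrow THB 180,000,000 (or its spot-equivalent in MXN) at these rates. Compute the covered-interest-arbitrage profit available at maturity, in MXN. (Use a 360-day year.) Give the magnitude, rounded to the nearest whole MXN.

T = 155/360 years.
Route A — deposit THB, sell forward: 180,000,000 × 1.0047361111 × 0.5255 = MXN 95,037,988.75.
Route B — convert at spot, deposit MXN: 180,000,000 × 0.5120 × 1.0195902778 = MXN 93,965,440.00.
The quoted forward overvalues THB, so borrow MXN, buy THB at spot, deposit the THB at 1.10%, and sell the proceeds forward at 0.5255.
Arbitrage profit = |95,037,988.75 − 93,965,440.00| = MXN 1,072,549.

MXN 1,072,549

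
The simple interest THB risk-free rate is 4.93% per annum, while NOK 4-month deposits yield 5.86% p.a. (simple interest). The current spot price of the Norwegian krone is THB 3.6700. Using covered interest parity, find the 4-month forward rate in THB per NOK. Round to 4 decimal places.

3.6588

T = 4/12 years.
THB growth factor: 1 + 0.0493×4/12 = 1.0164333.
NOK growth factor: 1 + 0.0586×4/12 = 1.0195333.
So F = 3.67 × 1.0164333 / 1.0195333 = 3.658841 (THB/NOK).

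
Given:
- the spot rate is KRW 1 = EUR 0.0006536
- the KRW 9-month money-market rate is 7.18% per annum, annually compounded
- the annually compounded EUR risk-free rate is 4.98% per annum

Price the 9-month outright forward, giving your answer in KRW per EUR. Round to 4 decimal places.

1553.9726

T = 9/12 years.
Growth of 1 EUR over T: (1 + 0.0498)^(9/12) = 1.0371221898.
Growth of 1 KRW over T: (1 + 0.0718)^(9/12) = 1.0533805971.
So F = 0.0006536 × 1.0371221898 / 1.0533805971 = 0.0006435120080 (EUR/KRW).
Quoted the other way: 1/0.0006435120080 = 1553.9726 KRW per EUR.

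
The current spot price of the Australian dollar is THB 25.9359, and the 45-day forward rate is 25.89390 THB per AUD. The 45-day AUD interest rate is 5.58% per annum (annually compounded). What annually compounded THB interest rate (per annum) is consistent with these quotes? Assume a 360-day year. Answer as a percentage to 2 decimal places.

4.22%

T = 45/360 years.
By CIP, F/S equals the THB-to-AUD growth ratio: 25.8939/25.9359 = 0.9983806.
The AUD side grows by (1 + 0.0558)^(45/360) = 1.0068104.
That pins the THB growth at 1.005180.
Annualise: 1.005180^(360/45) − 1 = 0.042199 = 4.22%.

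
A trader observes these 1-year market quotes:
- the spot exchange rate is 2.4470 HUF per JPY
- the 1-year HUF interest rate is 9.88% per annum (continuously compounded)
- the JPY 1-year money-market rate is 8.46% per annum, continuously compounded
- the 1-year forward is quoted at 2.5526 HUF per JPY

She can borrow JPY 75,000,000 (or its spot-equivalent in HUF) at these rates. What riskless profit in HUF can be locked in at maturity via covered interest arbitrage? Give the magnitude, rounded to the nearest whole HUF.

HUF 5,762,837

T = 1 year.
Keep in JPY, deliver into the forward: 75,000,000·1.08828166696·2.5526 = HUF 208,346,083.73.
Swap to HUF now, deposit: 75,000,000·2.4470·1.10384550838 = HUF 202,583,246.93.
The quoted forward overvalues JPY, so borrow HUF, buy JPY at spot, deposit the JPY at 8.46%, and sell the proceeds forward at 2.5526.
Arbitrage profit = |208,346,083.73 − 202,583,246.93| = HUF 5,762,837.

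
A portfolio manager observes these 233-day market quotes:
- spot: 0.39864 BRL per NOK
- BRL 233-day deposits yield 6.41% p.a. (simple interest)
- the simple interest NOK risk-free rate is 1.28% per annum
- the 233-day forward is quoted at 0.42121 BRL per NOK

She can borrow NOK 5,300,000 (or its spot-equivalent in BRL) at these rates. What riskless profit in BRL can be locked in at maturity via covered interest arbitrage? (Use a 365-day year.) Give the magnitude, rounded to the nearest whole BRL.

T = 233/365 years.
Keep in NOK, deliver into the forward: 5,300,000·1.008170959·0.42121 = BRL 2,250,653.96.
Swap to BRL now, deposit: 5,300,000·0.39864·1.04091863 = BRL 2,199,244.55.
The quoted forward overvalues NOK, so borrow BRL, buy NOK at spot, deposit the NOK at 1.28%, and sell the proceeds forward at 0.42121.
Arbitrage profit = |2,250,653.96 − 2,199,244.55| = BRL 51,409.

BRL 51,409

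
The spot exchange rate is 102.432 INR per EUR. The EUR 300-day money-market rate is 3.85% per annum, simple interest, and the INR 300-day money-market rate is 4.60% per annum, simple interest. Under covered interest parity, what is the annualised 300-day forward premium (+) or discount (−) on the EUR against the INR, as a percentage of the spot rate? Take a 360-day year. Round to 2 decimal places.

+0.73%

T = 300/360 years.
No-arbitrage forward: 102.432 × 1.0383333 / 1.0320833 = 103.052299 INR/EUR.
(F − S)/S ÷ T = (103.052299 − 102.432)/102.432/(300/360) = 0.007267 → 0.73%.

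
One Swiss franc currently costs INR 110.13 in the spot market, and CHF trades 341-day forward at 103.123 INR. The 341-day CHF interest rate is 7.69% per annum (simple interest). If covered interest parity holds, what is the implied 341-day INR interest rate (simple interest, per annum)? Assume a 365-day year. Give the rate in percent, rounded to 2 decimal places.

0.39%

T = 341/365 years.
CIP gives F = S · g_INR/g_CHF, so g_INR/g_CHF = 103.123/110.13 = 0.9363752.
The CHF side grows by 1 + 0.0769×341/365 = 1.0718436.
So the INR growth factor = 1.0036478.
r = (1.0036478 − 1)/(341/365) = 0.003905 → 0.39%.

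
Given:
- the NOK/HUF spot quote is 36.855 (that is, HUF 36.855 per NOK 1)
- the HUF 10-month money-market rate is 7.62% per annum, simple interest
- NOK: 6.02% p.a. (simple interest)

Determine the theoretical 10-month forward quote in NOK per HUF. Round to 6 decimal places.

T = 10/12 years.
Growth of 1 HUF over T: 1 + 0.0762×10/12 = 1.063500.
Growth of 1 NOK over T: 1 + 0.0602×10/12 = 1.0501667.
CIP: F = S · (grow HUF)/(grow NOK) = 36.855 × 1.063500/1.0501667 = 37.32292 HUF per NOK.
Quoted the other way: 1/37.32292 = 0.026793 NOK per HUF.

0.026793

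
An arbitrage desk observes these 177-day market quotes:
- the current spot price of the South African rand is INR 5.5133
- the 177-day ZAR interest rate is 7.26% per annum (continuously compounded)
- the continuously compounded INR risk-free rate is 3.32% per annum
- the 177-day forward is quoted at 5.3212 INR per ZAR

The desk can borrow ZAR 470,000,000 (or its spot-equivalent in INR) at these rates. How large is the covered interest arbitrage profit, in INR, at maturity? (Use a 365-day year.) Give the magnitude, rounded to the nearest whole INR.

T = 177/365 years.
Invest the ZAR and cover forward: 470,000,000 × 1.035833096814 × 5.3212 = INR 2,590,581,285.14.
Convert at spot and invest in INR: 470,000,000 × 5.5133 × 1.016230024936 = INR 2,633,307,068.35.
The quoted forward undervalues ZAR, so borrow ZAR, convert to INR at spot, deposit the INR at 3.32%, and buy ZAR forward at 5.3212 to cover the loan.
Arbitrage profit = |2,590,581,285.14 − 2,633,307,068.35| = INR 42,725,783.

INR 42,725,783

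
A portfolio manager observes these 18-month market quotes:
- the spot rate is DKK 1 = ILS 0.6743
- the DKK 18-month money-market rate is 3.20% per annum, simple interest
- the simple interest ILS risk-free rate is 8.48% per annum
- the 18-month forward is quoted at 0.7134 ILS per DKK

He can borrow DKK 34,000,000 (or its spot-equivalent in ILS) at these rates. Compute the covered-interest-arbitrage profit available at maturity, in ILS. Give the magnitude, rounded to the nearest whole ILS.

T = 18/12 years.
Route A — deposit DKK, sell forward: 34,000,000 × 1.048000 × 0.7134 = ILS 25,419,868.80.
Route B — convert at spot, deposit ILS: 34,000,000 × 0.6743 × 1.127200 = ILS 25,842,412.64.
The quoted forward undervalues DKK, so borrow DKK, convert to ILS at spot, deposit the ILS at 8.48%, and buy DKK forward at 0.7134 to cover the loan.
Arbitrage profit = |25,419,868.80 − 25,842,412.64| = ILS 422,544.

ILS 422,544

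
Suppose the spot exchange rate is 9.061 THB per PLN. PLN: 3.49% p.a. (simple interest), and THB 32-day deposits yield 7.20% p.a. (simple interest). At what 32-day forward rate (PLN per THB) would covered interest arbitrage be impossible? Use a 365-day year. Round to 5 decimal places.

0.11001

T = 32/365 years.
Growth of 1 THB over T: 1 + 0.0720×32/365 = 1.0063123.
PLN growth factor: 1 + 0.0349×32/365 = 1.0030597.
CIP: F = S · (grow THB)/(grow PLN) = 9.061 × 1.0063123/1.0030597 = 9.090382 THB per PLN.
Quoted the other way: 1/9.090382 = 0.11001 PLN per THB.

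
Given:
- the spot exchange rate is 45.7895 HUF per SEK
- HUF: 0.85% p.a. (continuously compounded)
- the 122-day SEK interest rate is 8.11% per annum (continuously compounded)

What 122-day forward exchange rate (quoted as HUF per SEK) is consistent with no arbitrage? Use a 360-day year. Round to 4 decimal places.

T = 122/360 years.
Growth of 1 HUF over T: e^(0.0085×122/360) = 1.00288471.
SEK accumulates by e^(0.0811×122/360) = 1.02786505.
Forward (HUF per SEK) = 45.7895 × 1.00288471 / 1.02786505 = 44.676672.

44.6767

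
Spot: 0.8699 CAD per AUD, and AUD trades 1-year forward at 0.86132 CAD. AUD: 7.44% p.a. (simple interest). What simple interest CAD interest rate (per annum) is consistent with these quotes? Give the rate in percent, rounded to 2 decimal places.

T = 1 year.
F/S = 0.86132/0.8699 = 0.9901368 = (growth of CAD) / (growth of AUD).
The AUD side grows by 1 + 0.0744×1 = 1.074400.
So the CAD growth factor = 1.063803.
(1.063803 − 1)/T = 0.063803, i.e. 6.38%.

6.38%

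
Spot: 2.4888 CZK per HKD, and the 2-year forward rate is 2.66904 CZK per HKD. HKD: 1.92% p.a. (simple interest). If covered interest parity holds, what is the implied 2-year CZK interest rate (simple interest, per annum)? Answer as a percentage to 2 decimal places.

T = 2 years.
By CIP, F/S equals the CZK-to-HKD growth ratio: 2.66904/2.4888 = 1.0724204.
HKD growth factor: 1 + 0.0192×2 = 1.038400.
Hence g_CZK = 1.1136013.
r = (1.1136013 − 1)/2 = 0.056801 → 5.68%.

5.68%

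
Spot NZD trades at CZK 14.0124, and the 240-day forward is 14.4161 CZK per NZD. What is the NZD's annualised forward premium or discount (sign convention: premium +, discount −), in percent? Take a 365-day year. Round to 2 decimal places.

T = 240/365 years.
Period premium: (14.4161 − 14.0124)/14.0124 = 0.0288102.
Annualise by dividing by T: 0.0288102 / (240/365) = 0.043816 → 4.38%.

+4.38%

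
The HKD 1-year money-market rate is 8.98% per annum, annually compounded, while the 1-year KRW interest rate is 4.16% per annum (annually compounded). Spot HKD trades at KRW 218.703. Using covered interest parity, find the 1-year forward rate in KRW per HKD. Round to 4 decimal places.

209.0301

T = 1 year.
KRW accumulates by (1 + 0.0416)^1 = 1.041600.
Growth of 1 HKD over T: (1 + 0.0898)^1 = 1.089800.
CIP: F = S · (grow KRW)/(grow HKD) = 218.703 × 1.041600/1.089800 = 209.030138 KRW per HKD.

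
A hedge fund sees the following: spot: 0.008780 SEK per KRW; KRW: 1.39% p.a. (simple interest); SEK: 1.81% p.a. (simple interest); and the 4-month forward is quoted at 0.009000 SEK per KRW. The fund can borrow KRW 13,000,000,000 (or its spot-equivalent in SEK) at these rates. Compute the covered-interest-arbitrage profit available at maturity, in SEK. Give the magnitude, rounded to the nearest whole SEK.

SEK 2,713,455

T = 4/12 years.
Keep in KRW, deliver into the forward: 13,000,000,000·1.00463333333·0.009000 = SEK 117,542,100.00.
Swap to SEK now, deposit: 13,000,000,000·0.008780·1.00603333333 = SEK 114,828,644.67.
The quoted forward overvalues KRW, so borrow SEK, buy KRW at spot, deposit the KRW at 1.39%, and sell the proceeds forward at 0.009000.
The gap between the two covered legs is SEK 2,713,455.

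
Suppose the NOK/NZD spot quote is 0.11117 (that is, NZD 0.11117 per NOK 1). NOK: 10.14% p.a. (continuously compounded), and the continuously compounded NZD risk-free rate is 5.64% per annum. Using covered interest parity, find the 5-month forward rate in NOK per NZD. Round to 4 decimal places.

9.1655

T = 5/12 years.
NZD accumulates by e^(0.0564×5/12) = 1.0237783.
Growth of 1 NOK over T: e^(0.1014×5/12) = 1.0431552.
Forward (NZD per NOK) = 0.11117 × 1.0237783 / 1.0431552 = 0.1091050.
Quoted the other way: 1/0.1091050 = 9.1655 NOK per NZD.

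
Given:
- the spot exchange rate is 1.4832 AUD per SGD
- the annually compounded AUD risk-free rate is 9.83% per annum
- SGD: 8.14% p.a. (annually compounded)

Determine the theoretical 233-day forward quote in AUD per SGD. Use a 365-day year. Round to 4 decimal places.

T = 233/365 years.
Growth of 1 AUD over T: (1 + 0.0983)^(233/365) = 1.0616821.
SGD growth factor: (1 + 0.0814)^(233/365) = 1.0512243.
So F = 1.4832 × 1.0616821 / 1.0512243 = 1.497955 (AUD/SGD).

1.4980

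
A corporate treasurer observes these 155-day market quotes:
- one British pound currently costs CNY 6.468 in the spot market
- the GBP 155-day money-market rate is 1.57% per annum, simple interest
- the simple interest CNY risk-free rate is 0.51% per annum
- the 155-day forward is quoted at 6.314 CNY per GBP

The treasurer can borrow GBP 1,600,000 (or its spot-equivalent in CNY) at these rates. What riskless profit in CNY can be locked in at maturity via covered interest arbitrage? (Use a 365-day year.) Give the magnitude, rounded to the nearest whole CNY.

CNY 201,459

T = 155/365 years.
Route A — deposit GBP, sell forward: 1,600,000 × 1.0066671233 × 6.314 = CNY 10,169,753.95.
Route B — convert at spot, deposit CNY: 1,600,000 × 6.468 × 1.0021657534 = CNY 10,371,212.95.
The quoted forward undervalues GBP, so borrow GBP, convert to CNY at spot, deposit the CNY at 0.51%, and buy GBP forward at 6.314 to cover the loan.
Arbitrage profit = |10,169,753.95 − 10,371,212.95| = CNY 201,459.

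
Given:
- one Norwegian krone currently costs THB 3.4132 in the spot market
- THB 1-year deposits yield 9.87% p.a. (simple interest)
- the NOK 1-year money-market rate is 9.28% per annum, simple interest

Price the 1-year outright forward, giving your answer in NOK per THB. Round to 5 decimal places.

0.29141

T = 1 year.
THB growth factor: 1 + 0.0987×1 = 1.098700.
NOK growth factor: 1 + 0.0928×1 = 1.092800.
So F = 3.4132 × 1.098700 / 1.092800 = 3.431628 (THB/NOK).
Invert for NOK per THB: 1 / 3.431628 = 0.29141.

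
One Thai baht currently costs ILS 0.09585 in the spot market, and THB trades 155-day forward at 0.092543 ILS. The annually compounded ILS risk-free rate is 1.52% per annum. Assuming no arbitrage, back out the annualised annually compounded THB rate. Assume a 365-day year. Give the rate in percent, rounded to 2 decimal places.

10.27%

T = 155/365 years.
CIP gives F = S · g_ILS/g_THB, so g_ILS/g_THB = 0.092543/0.09585 = 0.9654982.
ILS growth factor: (1 + 0.0152)^(155/365) = 1.0064268.
Hence g_THB = 1.0423912.
Annualise: 1.0423912^(365/155) − 1 = 0.102705 = 10.27%.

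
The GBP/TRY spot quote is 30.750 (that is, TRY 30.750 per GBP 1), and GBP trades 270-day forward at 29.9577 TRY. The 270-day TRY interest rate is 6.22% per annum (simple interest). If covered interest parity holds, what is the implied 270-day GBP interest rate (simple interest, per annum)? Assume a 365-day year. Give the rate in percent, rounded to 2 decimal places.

T = 270/365 years.
CIP gives F = S · g_TRY/g_GBP, so g_TRY/g_GBP = 29.9577/30.75 = 0.9742341.
TRY growth factor: 1 + 0.0622×270/365 = 1.046011.
Hence g_GBP = 1.0736752.
(1.0736752 − 1)/T = 0.099598, i.e. 9.96%.

9.96%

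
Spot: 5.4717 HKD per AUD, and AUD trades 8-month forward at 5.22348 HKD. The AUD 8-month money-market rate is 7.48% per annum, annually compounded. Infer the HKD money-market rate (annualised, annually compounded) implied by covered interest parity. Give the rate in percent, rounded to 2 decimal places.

T = 8/12 years.
By CIP, F/S equals the HKD-to-AUD growth ratio: 5.22348/5.4717 = 0.9546357.
AUD growth factor: (1 + 0.0748)^(8/12) = 1.0492648.
That pins the HKD growth at 1.0016656.
Annualise: 1.0016656^(12/8) − 1 = 0.002499 = 0.25%.

0.25%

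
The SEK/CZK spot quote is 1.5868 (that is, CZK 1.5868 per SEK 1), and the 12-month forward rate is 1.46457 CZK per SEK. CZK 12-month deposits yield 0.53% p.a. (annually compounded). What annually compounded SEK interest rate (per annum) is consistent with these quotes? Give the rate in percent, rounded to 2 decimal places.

T = 1 year.
By CIP, F/S equals the CZK-to-SEK growth ratio: 1.46457/1.5868 = 0.9229708.
The CZK side grows by (1 + 0.0053)^1 = 1.005300.
Hence g_SEK = 1.0892002.
r = 1.0892002^(1/1) − 1 = 0.089200 → 8.92%.

8.92%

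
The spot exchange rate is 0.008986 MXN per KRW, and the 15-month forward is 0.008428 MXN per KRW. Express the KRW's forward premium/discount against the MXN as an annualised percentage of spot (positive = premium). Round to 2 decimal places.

T = 15/12 years.
KRW trades forward at -6.20966% vs spot over the period.
Annualise by dividing by T: -0.0620966 / (15/12) = -0.049677 → -4.97%.

-4.97%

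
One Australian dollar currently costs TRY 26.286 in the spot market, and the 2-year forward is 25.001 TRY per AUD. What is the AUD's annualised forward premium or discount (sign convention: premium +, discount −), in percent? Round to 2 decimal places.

-2.44%

T = 2 years.
Period premium: (25.001 − 26.286)/26.286 = -0.0488853.
Per annum: -0.0488853 / 2 = -0.024443 = -2.44%.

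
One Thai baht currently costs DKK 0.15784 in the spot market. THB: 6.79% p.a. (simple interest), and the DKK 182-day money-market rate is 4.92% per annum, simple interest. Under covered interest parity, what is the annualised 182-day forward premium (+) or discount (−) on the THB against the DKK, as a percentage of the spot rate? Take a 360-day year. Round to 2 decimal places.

-1.81%

T = 182/360 years.
CIP forward (DKK per THB) = 0.15784 × 1.0248733/1.0343272 = 0.15639732.
Annualised premium = (F − S)/S × (1/T) = (0.15639732 − 0.15784)/0.15784 ÷ (182/360) = -1.81%.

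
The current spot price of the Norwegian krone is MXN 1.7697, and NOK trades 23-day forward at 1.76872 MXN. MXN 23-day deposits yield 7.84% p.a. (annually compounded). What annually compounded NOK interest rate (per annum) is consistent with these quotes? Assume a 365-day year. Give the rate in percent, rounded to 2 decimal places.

T = 23/365 years.
CIP gives F = S · g_MXN/g_NOK, so g_MXN/g_NOK = 1.76872/1.7697 = 0.9994462.
MXN growth factor: (1 + 0.0784)^(23/365) = 1.0047675.
So the NOK growth factor = 1.0053242.
r = 1.0053242^(365/23) − 1 = 0.087921 → 8.79%.

8.79%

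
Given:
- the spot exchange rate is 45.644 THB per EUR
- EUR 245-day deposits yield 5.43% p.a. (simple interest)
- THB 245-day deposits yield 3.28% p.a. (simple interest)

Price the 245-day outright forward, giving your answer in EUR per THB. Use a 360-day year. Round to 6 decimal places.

0.022222

T = 245/360 years.
THB accumulates by 1 + 0.0328×245/360 = 1.0223222.
Growth of 1 EUR over T: 1 + 0.0543×245/360 = 1.0369542.
So F = 45.644 × 1.0223222 / 1.0369542 = 44.99994 (THB/EUR).
Quoted the other way: 1/44.99994 = 0.022222 EUR per THB.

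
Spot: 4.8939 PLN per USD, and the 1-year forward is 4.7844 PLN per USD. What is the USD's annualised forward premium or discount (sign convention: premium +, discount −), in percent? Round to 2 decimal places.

-2.24%

T = 1 year.
(F − S)/S = (4.7844 − 4.8939)/4.8939 = -0.0223748.
Per annum: -0.0223748 / 1 = -0.022375 = -2.24%.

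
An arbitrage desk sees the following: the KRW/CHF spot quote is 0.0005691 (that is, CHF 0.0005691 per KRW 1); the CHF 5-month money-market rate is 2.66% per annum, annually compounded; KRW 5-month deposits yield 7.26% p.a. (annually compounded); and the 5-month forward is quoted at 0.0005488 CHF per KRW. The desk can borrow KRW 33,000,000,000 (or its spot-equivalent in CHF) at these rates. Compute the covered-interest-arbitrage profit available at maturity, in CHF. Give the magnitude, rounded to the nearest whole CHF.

T = 5/12 years.
Route A — deposit KRW, sell forward: 33,000,000,000 × 1.0296329057 × 0.0005488 = CHF 18,647,063.78.
Route B — convert at spot, deposit CHF: 33,000,000,000 × 0.0005691 × 1.010998532 = CHF 18,986,855.73.
The quoted forward undervalues KRW, so borrow KRW, convert to CHF at spot, deposit the CHF at 2.66%, and buy KRW forward at 0.0005488 to cover the loan.
The gap between the two covered legs is CHF 339,792.

CHF 339,792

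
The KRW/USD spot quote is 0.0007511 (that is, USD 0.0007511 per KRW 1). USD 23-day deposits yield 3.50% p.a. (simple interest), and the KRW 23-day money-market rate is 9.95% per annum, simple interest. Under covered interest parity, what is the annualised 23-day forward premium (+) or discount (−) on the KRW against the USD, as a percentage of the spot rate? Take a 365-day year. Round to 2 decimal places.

T = 23/365 years.
CIP forward (USD per KRW) = 0.0007511 × 1.0022055/1.0062699 = 0.0007480663.
(F − S)/S ÷ T = (0.0007480663 − 0.0007511)/0.0007511/(23/365) = -0.064097 → -6.41%.

-6.41%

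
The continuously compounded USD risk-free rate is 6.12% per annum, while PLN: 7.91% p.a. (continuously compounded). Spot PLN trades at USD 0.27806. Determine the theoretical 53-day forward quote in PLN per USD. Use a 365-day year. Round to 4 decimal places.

3.6057

T = 53/365 years.
Growth of 1 USD over T: e^(0.0612×53/365) = 1.0089262.
PLN growth factor: e^(0.0791×53/365) = 1.011552.
CIP: F = S · (grow USD)/(grow PLN) = 0.27806 × 1.0089262/1.011552 = 0.2773382 USD per PLN.
Invert for PLN per USD: 1 / 0.2773382 = 3.6057.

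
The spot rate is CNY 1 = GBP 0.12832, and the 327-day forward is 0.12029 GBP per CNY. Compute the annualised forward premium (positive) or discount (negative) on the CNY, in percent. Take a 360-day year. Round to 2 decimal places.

-6.89%

T = 327/360 years.
Period premium: (0.12029 − 0.12832)/0.12832 = -0.0625779.
Annualise by dividing by T: -0.0625779 / (327/360) = -0.068893 → -6.89%.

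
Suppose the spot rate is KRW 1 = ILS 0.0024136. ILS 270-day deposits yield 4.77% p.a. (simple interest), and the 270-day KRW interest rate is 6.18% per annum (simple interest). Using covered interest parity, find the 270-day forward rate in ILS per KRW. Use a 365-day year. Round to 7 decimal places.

0.0023895

T = 270/365 years.
Growth of 1 ILS over T: 1 + 0.0477×270/365 = 1.0352849.
KRW growth factor: 1 + 0.0618×270/365 = 1.0457151.
So F = 0.0024136 × 1.0352849 / 1.0457151 = 0.002389526 (ILS/KRW).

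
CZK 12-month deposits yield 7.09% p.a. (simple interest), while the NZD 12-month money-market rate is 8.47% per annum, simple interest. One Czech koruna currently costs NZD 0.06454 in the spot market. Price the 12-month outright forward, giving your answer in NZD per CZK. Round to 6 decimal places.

T = 1 year.
Growth of 1 NZD over T: 1 + 0.0847×1 = 1.084700.
CZK accumulates by 1 + 0.0709×1 = 1.070900.
CIP: F = S · (grow NZD)/(grow CZK) = 0.06454 × 1.084700/1.070900 = 0.06537169 NZD per CZK.

0.065372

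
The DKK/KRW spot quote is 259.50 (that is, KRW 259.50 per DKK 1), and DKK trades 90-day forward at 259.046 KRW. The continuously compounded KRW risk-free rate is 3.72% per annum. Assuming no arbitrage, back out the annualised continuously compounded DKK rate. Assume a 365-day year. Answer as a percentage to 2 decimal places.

4.43%

T = 90/365 years.
CIP gives F = S · g_KRW/g_DKK, so g_KRW/g_DKK = 259.046/259.5 = 0.9982505.
The KRW side grows by e^(0.0372×90/365) = 1.0092148.
Hence g_DKK = 1.0109835.
r = ln(1.0109835)/(90/365) = 0.044301 → 4.43%.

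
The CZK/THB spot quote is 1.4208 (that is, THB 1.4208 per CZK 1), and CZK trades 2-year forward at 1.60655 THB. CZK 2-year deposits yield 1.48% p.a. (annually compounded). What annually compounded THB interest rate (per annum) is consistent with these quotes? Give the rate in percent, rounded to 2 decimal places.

7.91%

T = 2 years.
F/S = 1.60655/1.4208 = 1.1307362 = (growth of THB) / (growth of CZK).
The CZK side grows by (1 + 0.0148)^2 = 1.029819.
That pins the THB growth at 1.1644536.
Annualise: 1.1644536^(1/2) − 1 = 0.079099 = 7.91%.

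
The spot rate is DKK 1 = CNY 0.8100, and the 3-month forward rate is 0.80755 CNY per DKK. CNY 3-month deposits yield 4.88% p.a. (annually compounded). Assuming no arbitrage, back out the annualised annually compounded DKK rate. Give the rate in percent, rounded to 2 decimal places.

6.16%

T = 3/12 years.
F/S = 0.80755/0.81 = 0.9969753 = (growth of CNY) / (growth of DKK).
The CNY side grows by (1 + 0.0488)^(3/12) = 1.0119829.
That pins the DKK growth at 1.0150531.
Annualise: 1.0150531^(12/3) − 1 = 0.061586 = 6.16%.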